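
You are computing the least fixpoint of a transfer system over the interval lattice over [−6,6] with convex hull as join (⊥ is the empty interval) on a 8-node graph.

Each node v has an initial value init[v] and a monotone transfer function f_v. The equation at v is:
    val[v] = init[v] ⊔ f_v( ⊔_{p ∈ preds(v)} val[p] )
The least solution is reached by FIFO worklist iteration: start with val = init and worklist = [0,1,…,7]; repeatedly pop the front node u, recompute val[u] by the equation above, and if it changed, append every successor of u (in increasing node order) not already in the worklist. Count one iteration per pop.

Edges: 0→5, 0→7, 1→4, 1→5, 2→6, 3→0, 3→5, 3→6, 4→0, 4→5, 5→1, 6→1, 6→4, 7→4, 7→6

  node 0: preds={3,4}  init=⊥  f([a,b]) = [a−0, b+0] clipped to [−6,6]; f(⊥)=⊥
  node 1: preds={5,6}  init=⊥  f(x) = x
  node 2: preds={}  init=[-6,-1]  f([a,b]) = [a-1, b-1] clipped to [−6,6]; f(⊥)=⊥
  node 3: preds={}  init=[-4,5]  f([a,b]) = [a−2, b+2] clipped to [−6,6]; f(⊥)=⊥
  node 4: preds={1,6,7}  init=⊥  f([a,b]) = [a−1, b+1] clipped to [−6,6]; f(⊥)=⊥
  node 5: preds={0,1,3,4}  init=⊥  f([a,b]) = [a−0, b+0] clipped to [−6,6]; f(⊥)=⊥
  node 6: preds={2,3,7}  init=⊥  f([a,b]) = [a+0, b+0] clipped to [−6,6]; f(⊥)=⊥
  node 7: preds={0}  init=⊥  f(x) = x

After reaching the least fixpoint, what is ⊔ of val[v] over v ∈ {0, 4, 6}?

[-6,6]

Trace (20 dequeues):
  [1] u=0 | in [-4,5] | out [-4,5] | prev ⊥ | push {}
  [2] u=1 | in ⊥ | out ⊥ | ==
  [3] u=2 | in ⊥ | out [-6,-1] | ==
  [4] u=3 | in ⊥ | out [-4,5] | ==
  [5] u=4 | in ⊥ | out ⊥ | ==
  [6] u=5 | in [-4,5] | out [-4,5] | prev ⊥ | push {1}
  [7] u=6 | in [-6,5] | out [-6,5] | prev ⊥ | push {4}
  [8] u=7 | in [-4,5] | out [-4,5] | prev ⊥ | push {6}
  [9] u=1 | in [-6,5] | out [-6,5] | prev ⊥ | push {5}
  [10] u=4 | in [-6,5] | out [-6,6] | prev ⊥ | push {0}
  [11] u=6 | in [-6,5] | out [-6,5] | ==
  [12] u=5 | in [-6,6] | out [-6,6] | prev [-4,5] | push {1}
  [13] u=0 | in [-6,6] | out [-6,6] | prev [-4,5] | push {5,7}
  [14] u=1 | in [-6,6] | out [-6,6] | prev [-6,5] | push {4}
  [15] u=5 | in [-6,6] | out [-6,6] | ==
  [16] u=7 | in [-6,6] | out [-6,6] | prev [-4,5] | push {6}
  [17] u=4 | in [-6,6] | out [-6,6] | ==
  [18] u=6 | in [-6,6] | out [-6,6] | prev [-6,5] | push {1,4}
  [19] u=1 | in [-6,6] | out [-6,6] | ==
  [20] u=4 | in [-6,6] | out [-6,6] | ==

Converged values:
  [0] [-6,6]
  [1] [-6,6]
  [2] [-6,-1]
  [3] [-4,5]
  [4] [-6,6]
  [5] [-6,6]
  [6] [-6,6]
  [7] [-6,6]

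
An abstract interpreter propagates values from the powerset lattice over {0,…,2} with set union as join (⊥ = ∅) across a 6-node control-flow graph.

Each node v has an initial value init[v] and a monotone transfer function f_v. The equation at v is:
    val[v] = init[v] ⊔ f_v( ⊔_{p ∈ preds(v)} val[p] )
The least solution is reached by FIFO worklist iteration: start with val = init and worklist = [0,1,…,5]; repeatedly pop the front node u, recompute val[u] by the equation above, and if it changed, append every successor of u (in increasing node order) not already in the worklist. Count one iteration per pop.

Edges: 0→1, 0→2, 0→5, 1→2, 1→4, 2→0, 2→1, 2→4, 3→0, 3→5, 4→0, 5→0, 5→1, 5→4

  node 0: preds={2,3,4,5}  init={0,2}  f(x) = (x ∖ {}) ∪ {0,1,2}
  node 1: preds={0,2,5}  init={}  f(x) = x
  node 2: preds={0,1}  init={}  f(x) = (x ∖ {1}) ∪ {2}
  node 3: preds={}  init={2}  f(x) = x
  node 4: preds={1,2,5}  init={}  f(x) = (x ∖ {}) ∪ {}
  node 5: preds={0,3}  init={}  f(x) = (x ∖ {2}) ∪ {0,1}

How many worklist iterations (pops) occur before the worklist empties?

9

Iteration log — 9 steps:
  step 1. node 0  ⊔preds={2}  new={0,1,2}  old={0,2}  +wl: 
  step 2. node 1  ⊔preds={0,1,2}  new={0,1,2}  old={}  +wl: 
  step 3. node 2  ⊔preds={0,1,2}  new={0,2}  old={}  +wl: 0,1
  step 4. node 3  ⊔preds={}  new={2}  stable
  step 5. node 4  ⊔preds={0,1,2}  new={0,1,2}  old={}  +wl: 
  step 6. node 5  ⊔preds={0,1,2}  new={0,1}  old={}  +wl: 4
  step 7. node 0  ⊔preds={0,1,2}  new={0,1,2}  stable
  step 8. node 1  ⊔preds={0,1,2}  new={0,1,2}  stable
  step 9. node 4  ⊔preds={0,1,2}  new={0,1,2}  stable

Least fixpoint reached:
  node 0: {0,1,2}
  node 1: {0,1,2}
  node 2: {0,2}
  node 3: {2}
  node 4: {0,1,2}
  node 5: {0,1}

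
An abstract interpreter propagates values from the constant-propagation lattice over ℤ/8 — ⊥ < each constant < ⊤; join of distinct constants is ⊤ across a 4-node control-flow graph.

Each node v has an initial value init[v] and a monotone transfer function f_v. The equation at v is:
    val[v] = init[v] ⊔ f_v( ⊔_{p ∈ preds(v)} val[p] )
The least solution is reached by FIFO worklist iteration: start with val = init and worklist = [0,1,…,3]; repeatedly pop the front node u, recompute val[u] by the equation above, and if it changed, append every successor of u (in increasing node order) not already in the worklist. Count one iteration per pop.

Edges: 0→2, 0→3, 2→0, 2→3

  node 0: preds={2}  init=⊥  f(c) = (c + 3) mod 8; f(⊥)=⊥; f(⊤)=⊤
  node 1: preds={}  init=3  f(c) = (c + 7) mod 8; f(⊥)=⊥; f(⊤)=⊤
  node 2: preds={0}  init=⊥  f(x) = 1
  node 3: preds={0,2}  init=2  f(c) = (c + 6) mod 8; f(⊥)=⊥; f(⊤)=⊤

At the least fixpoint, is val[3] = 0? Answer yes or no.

Trace (7 dequeues):
  [1] u=0 | in ⊥ | out ⊥ | ==
  [2] u=1 | in ⊥ | out 3 | ==
  [3] u=2 | in ⊥ | out 1 | prev ⊥ | push {0}
  [4] u=3 | in 1 | out ⊤ | prev 2 | push {}
  [5] u=0 | in 1 | out 4 | prev ⊥ | push {2,3}
  [6] u=2 | in 4 | out 1 | ==
  [7] u=3 | in ⊤ | out ⊤ | ==

Converged values:
  [0] 4
  [1] 3
  [2] 1
  [3] ⊤

no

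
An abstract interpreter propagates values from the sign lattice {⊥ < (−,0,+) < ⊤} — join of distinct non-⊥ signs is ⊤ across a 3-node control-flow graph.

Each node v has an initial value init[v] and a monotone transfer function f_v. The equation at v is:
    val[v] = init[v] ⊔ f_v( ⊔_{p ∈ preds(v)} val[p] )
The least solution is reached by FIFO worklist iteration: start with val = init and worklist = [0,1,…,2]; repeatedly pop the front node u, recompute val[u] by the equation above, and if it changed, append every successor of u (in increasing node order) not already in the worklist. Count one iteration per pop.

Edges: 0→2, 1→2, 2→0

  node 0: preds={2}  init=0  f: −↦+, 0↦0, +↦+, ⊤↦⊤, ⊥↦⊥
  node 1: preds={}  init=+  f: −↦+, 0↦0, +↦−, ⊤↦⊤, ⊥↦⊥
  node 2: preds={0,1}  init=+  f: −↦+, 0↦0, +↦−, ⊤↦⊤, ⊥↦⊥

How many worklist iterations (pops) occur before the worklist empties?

4

Trace (4 dequeues):
  [1] u=0 | in + | out ⊤ | prev 0 | push {}
  [2] u=1 | in ⊥ | out + | ==
  [3] u=2 | in ⊤ | out ⊤ | prev + | push {0}
  [4] u=0 | in ⊤ | out ⊤ | ==

Converged values:
  [0] ⊤
  [1] +
  [2] ⊤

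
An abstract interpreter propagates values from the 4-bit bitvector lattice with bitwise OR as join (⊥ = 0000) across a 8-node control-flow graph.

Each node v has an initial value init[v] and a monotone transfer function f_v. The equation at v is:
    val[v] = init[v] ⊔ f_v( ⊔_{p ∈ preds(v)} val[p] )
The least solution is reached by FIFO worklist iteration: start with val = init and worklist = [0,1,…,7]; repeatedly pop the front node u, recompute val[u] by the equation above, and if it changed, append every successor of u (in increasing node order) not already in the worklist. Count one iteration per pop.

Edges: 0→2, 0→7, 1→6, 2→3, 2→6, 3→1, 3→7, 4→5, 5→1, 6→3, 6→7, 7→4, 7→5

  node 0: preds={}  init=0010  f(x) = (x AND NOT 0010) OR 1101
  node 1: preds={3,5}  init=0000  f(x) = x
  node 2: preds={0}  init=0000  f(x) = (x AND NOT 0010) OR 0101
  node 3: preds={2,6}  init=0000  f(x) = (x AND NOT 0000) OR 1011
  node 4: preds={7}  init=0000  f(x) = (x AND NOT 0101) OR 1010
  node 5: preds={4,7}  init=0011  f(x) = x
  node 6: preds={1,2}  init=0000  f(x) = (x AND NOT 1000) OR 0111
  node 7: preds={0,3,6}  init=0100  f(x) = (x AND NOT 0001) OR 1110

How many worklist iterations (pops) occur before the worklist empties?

13

Trace (13 dequeues):
  [1] u=0 | in 0000 | out 1111 | prev 0010 | push {}
  [2] u=1 | in 0011 | out 0011 | prev 0000 | push {}
  [3] u=2 | in 1111 | out 1101 | prev 0000 | push {}
  [4] u=3 | in 1101 | out 1111 | prev 0000 | push {1}
  [5] u=4 | in 0100 | out 1010 | prev 0000 | push {}
  [6] u=5 | in 1110 | out 1111 | prev 0011 | push {}
  [7] u=6 | in 1111 | out 0111 | prev 0000 | push {3}
  [8] u=7 | in 1111 | out 1110 | prev 0100 | push {4,5}
  [9] u=1 | in 1111 | out 1111 | prev 0011 | push {6}
  [10] u=3 | in 1111 | out 1111 | ==
  [11] u=4 | in 1110 | out 1010 | ==
  [12] u=5 | in 1110 | out 1111 | ==
  [13] u=6 | in 1111 | out 0111 | ==

Converged values:
  [0] 1111
  [1] 1111
  [2] 1101
  [3] 1111
  [4] 1010
  [5] 1111
  [6] 0111
  [7] 1110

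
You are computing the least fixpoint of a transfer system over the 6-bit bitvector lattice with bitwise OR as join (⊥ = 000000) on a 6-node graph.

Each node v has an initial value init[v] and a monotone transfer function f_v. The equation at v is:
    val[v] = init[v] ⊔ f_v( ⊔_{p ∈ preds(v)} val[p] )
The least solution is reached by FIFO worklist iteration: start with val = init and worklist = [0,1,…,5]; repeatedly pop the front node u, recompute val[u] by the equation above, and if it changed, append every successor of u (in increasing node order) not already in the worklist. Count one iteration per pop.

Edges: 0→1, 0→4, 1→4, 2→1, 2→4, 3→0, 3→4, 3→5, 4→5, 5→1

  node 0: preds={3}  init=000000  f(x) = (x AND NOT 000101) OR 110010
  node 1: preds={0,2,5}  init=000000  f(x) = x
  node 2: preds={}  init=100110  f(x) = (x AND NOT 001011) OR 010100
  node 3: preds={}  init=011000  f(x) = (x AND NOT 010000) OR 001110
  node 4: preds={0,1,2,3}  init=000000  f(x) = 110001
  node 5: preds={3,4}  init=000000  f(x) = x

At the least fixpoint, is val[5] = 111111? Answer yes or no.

yes

Trace (9 dequeues):
  [1] u=0 | in 011000 | out 111010 | prev 000000 | push {}
  [2] u=1 | in 111110 | out 111110 | prev 000000 | push {}
  [3] u=2 | in 000000 | out 110110 | prev 100110 | push {1}
  [4] u=3 | in 000000 | out 011110 | prev 011000 | push {0}
  [5] u=4 | in 111110 | out 110001 | prev 000000 | push {}
  [6] u=5 | in 111111 | out 111111 | prev 000000 | push {}
  [7] u=1 | in 111111 | out 111111 | prev 111110 | push {4}
  [8] u=0 | in 011110 | out 111010 | ==
  [9] u=4 | in 111111 | out 110001 | ==

Converged values:
  [0] 111010
  [1] 111111
  [2] 110110
  [3] 011110
  [4] 110001
  [5] 111111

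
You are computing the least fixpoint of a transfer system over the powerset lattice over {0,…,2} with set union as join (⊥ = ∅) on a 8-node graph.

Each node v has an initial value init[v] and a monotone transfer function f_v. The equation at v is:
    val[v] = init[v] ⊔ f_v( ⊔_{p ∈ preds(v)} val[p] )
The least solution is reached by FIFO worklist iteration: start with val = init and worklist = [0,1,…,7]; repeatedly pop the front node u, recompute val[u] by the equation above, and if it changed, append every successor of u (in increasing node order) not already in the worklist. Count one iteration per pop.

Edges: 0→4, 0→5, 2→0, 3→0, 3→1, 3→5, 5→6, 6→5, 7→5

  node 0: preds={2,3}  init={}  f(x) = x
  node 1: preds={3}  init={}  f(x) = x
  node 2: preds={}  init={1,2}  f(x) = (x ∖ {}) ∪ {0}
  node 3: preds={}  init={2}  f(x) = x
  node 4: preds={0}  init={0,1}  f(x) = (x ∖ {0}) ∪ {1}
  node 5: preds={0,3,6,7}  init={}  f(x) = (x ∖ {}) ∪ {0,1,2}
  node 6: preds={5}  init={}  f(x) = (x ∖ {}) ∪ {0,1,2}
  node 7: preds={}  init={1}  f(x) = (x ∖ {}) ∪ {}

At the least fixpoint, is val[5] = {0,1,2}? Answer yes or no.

Trace (11 dequeues):
  [1] u=0 | in {1,2} | out {1,2} | prev {} | push {}
  [2] u=1 | in {2} | out {2} | prev {} | push {}
  [3] u=2 | in {} | out {0,1,2} | prev {1,2} | push {0}
  [4] u=3 | in {} | out {2} | ==
  [5] u=4 | in {1,2} | out {0,1,2} | prev {0,1} | push {}
  [6] u=5 | in {1,2} | out {0,1,2} | prev {} | push {}
  [7] u=6 | in {0,1,2} | out {0,1,2} | prev {} | push {5}
  [8] u=7 | in {} | out {1} | ==
  [9] u=0 | in {0,1,2} | out {0,1,2} | prev {1,2} | push {4}
  [10] u=5 | in {0,1,2} | out {0,1,2} | ==
  [11] u=4 | in {0,1,2} | out {0,1,2} | ==

Converged values:
  [0] {0,1,2}
  [1] {2}
  [2] {0,1,2}
  [3] {2}
  [4] {0,1,2}
  [5] {0,1,2}
  [6] {0,1,2}
  [7] {1}

yes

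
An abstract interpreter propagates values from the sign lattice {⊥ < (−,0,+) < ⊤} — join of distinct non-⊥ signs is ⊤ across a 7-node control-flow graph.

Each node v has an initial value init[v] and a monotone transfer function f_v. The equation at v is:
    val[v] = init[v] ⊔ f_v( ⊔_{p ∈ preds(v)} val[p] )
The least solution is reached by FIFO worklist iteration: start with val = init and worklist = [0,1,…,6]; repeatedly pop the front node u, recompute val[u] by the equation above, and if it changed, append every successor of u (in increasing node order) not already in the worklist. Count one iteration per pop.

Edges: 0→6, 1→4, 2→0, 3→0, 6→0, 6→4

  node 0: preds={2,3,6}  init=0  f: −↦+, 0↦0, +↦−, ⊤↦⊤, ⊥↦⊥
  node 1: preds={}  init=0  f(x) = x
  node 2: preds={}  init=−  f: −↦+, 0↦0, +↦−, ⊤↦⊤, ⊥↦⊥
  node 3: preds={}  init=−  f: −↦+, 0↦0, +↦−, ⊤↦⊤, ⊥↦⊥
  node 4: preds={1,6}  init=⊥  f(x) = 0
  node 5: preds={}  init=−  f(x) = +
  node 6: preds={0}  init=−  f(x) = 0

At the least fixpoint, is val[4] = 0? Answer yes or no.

yes

Worklist (9 pops):
  #1 pop 0: in=− → ⊤ (was 0); enqueue []
  #2 pop 1: in=⊥ → 0 (no change)
  #3 pop 2: in=⊥ → − (no change)
  #4 pop 3: in=⊥ → − (no change)
  #5 pop 4: in=⊤ → 0 (was ⊥); enqueue []
  #6 pop 5: in=⊥ → ⊤ (was −); enqueue []
  #7 pop 6: in=⊤ → ⊤ (was −); enqueue [0,4]
  #8 pop 0: in=⊤ → ⊤ (no change)
  #9 pop 4: in=⊤ → 0 (no change)

Fixpoint:
  val[0] = ⊤
  val[1] = 0
  val[2] = −
  val[3] = −
  val[4] = 0
  val[5] = ⊤
  val[6] = ⊤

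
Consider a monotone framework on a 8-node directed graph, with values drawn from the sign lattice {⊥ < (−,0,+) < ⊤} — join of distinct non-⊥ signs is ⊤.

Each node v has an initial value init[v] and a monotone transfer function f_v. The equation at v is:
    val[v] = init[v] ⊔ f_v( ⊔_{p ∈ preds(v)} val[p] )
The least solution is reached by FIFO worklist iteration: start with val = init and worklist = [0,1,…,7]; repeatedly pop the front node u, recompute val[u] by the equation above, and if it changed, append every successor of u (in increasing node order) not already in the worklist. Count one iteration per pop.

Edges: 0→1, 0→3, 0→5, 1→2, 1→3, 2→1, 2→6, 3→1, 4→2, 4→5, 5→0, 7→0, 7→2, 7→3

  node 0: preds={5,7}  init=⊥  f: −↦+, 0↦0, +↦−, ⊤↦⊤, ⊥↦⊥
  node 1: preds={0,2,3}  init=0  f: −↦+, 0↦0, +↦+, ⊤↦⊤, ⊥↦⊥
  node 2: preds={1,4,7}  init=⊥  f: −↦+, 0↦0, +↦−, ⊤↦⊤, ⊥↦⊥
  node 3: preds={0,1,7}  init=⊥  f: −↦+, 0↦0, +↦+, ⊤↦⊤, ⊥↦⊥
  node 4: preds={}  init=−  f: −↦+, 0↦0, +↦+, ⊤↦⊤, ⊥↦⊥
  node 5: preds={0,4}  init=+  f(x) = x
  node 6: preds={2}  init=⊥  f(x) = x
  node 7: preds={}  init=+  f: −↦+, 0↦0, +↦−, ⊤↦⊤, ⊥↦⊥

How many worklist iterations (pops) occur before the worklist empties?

Trace (13 dequeues):
  [1] u=0 | in + | out − | prev ⊥ | push {}
  [2] u=1 | in − | out ⊤ | prev 0 | push {}
  [3] u=2 | in ⊤ | out ⊤ | prev ⊥ | push {1}
  [4] u=3 | in ⊤ | out ⊤ | prev ⊥ | push {}
  [5] u=4 | in ⊥ | out − | ==
  [6] u=5 | in − | out ⊤ | prev + | push {0}
  [7] u=6 | in ⊤ | out ⊤ | prev ⊥ | push {}
  [8] u=7 | in ⊥ | out + | ==
  [9] u=1 | in ⊤ | out ⊤ | ==
  [10] u=0 | in ⊤ | out ⊤ | prev − | push {1,3,5}
  [11] u=1 | in ⊤ | out ⊤ | ==
  [12] u=3 | in ⊤ | out ⊤ | ==
  [13] u=5 | in ⊤ | out ⊤ | ==

Converged values:
  [0] ⊤
  [1] ⊤
  [2] ⊤
  [3] ⊤
  [4] −
  [5] ⊤
  [6] ⊤
  [7] +

13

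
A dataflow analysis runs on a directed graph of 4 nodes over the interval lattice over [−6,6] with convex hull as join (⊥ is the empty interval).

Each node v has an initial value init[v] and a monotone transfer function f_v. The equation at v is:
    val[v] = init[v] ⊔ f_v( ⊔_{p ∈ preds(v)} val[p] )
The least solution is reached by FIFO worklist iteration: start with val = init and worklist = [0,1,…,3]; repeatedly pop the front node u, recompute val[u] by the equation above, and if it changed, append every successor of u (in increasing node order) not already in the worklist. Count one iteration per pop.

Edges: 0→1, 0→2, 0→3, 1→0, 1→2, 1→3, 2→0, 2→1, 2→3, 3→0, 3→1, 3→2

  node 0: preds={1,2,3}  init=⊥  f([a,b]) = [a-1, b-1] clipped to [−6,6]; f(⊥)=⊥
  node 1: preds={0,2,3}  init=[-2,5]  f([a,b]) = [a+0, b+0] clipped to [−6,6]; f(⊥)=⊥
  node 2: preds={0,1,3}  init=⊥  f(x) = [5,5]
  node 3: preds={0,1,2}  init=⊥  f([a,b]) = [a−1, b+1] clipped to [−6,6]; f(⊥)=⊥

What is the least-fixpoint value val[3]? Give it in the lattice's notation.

[-6,6]

Worklist (13 pops):
  #1 pop 0: in=[-2,5] → [-3,4] (was ⊥); enqueue []
  #2 pop 1: in=[-3,4] → [-3,5] (was [-2,5]); enqueue [0]
  #3 pop 2: in=[-3,5] → [5,5] (was ⊥); enqueue [1]
  #4 pop 3: in=[-3,5] → [-4,6] (was ⊥); enqueue [2]
  #5 pop 0: in=[-4,6] → [-5,5] (was [-3,4]); enqueue [3]
  #6 pop 1: in=[-5,6] → [-5,6] (was [-3,5]); enqueue [0]
  #7 pop 2: in=[-5,6] → [5,5] (no change)
  #8 pop 3: in=[-5,6] → [-6,6] (was [-4,6]); enqueue [1,2]
  #9 pop 0: in=[-6,6] → [-6,5] (was [-5,5]); enqueue [3]
  #10 pop 1: in=[-6,6] → [-6,6] (was [-5,6]); enqueue [0]
  #11 pop 2: in=[-6,6] → [5,5] (no change)
  #12 pop 3: in=[-6,6] → [-6,6] (no change)
  #13 pop 0: in=[-6,6] → [-6,5] (no change)

Fixpoint:
  val[0] = [-6,5]
  val[1] = [-6,6]
  val[2] = [5,5]
  val[3] = [-6,6]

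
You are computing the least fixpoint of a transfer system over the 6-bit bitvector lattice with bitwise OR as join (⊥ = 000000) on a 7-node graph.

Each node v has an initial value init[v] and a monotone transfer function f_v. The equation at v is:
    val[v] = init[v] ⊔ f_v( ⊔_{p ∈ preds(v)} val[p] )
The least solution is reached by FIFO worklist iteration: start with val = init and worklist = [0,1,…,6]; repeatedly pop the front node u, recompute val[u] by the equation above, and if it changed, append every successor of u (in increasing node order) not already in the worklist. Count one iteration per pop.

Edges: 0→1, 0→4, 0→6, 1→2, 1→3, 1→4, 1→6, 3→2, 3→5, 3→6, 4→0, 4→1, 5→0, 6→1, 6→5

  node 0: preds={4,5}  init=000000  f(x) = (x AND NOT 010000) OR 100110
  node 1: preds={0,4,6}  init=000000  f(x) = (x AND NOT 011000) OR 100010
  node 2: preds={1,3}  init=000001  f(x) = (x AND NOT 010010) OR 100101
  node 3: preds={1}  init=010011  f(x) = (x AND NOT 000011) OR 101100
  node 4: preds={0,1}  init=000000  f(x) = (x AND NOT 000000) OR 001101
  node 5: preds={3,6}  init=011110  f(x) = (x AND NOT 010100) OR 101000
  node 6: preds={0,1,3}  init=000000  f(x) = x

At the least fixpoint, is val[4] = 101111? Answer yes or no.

yes

Worklist (15 pops):
  #1 pop 0: in=011110 → 101110 (was 000000); enqueue []
  #2 pop 1: in=101110 → 100110 (was 000000); enqueue []
  #3 pop 2: in=110111 → 100101 (was 000001); enqueue []
  #4 pop 3: in=100110 → 111111 (was 010011); enqueue [2]
  #5 pop 4: in=101110 → 101111 (was 000000); enqueue [0,1]
  #6 pop 5: in=111111 → 111111 (was 011110); enqueue []
  #7 pop 6: in=111111 → 111111 (was 000000); enqueue [5]
  #8 pop 2: in=111111 → 101101 (was 100101); enqueue []
  #9 pop 0: in=111111 → 101111 (was 101110); enqueue [4,6]
  #10 pop 1: in=111111 → 100111 (was 100110); enqueue [2,3]
  #11 pop 5: in=111111 → 111111 (no change)
  #12 pop 4: in=101111 → 101111 (no change)
  #13 pop 6: in=111111 → 111111 (no change)
  #14 pop 2: in=111111 → 101101 (no change)
  #15 pop 3: in=100111 → 111111 (no change)

Fixpoint:
  val[0] = 101111
  val[1] = 100111
  val[2] = 101101
  val[3] = 111111
  val[4] = 101111
  val[5] = 111111
  val[6] = 111111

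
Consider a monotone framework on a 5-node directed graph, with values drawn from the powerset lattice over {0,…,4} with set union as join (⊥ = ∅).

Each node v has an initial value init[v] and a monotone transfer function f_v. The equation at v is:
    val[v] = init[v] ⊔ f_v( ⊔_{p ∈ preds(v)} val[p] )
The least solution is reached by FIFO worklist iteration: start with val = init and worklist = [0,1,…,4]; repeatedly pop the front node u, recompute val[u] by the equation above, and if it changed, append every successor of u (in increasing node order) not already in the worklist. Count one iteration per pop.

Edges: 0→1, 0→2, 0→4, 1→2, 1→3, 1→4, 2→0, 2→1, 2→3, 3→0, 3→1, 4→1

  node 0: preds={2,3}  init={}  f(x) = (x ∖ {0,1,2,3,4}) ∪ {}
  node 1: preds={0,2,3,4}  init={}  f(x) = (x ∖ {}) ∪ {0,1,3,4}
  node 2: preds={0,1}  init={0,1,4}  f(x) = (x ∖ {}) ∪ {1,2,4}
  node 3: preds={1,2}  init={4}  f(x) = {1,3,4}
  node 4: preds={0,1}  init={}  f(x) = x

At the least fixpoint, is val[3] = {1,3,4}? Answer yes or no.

Iteration log — 11 steps:
  step 1. node 0  ⊔preds={0,1,4}  new={}  stable
  step 2. node 1  ⊔preds={0,1,4}  new={0,1,3,4}  old={}  +wl: 
  step 3. node 2  ⊔preds={0,1,3,4}  new={0,1,2,3,4}  old={0,1,4}  +wl: 0,1
  step 4. node 3  ⊔preds={0,1,2,3,4}  new={1,3,4}  old={4}  +wl: 
  step 5. node 4  ⊔preds={0,1,3,4}  new={0,1,3,4}  old={}  +wl: 
  step 6. node 0  ⊔preds={0,1,2,3,4}  new={}  stable
  step 7. node 1  ⊔preds={0,1,2,3,4}  new={0,1,2,3,4}  old={0,1,3,4}  +wl: 2,3,4
  step 8. node 2  ⊔preds={0,1,2,3,4}  new={0,1,2,3,4}  stable
  step 9. node 3  ⊔preds={0,1,2,3,4}  new={1,3,4}  stable
  step 10. node 4  ⊔preds={0,1,2,3,4}  new={0,1,2,3,4}  old={0,1,3,4}  +wl: 1
  step 11. node 1  ⊔preds={0,1,2,3,4}  new={0,1,2,3,4}  stable

Least fixpoint reached:
  node 0: {}
  node 1: {0,1,2,3,4}
  node 2: {0,1,2,3,4}
  node 3: {1,3,4}
  node 4: {0,1,2,3,4}

yes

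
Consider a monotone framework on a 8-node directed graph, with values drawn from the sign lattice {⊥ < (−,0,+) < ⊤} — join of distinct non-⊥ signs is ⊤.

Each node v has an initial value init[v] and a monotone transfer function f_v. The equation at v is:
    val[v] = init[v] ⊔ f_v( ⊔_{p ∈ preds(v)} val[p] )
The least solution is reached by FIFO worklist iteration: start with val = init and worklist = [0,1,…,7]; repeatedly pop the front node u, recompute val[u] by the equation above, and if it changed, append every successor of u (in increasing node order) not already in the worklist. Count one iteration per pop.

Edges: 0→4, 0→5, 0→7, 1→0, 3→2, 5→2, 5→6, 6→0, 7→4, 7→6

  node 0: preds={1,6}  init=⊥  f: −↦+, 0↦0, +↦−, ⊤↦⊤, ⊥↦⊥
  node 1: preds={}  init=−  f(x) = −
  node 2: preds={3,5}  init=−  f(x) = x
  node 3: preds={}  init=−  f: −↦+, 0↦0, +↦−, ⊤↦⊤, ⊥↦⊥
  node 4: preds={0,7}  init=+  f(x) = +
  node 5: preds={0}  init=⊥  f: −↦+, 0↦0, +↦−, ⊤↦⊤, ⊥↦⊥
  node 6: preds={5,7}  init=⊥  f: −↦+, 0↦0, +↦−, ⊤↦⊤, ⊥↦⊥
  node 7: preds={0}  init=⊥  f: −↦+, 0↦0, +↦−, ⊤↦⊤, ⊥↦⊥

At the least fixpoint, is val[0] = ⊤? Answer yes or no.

yes

Trace (18 dequeues):
  [1] u=0 | in − | out + | prev ⊥ | push {}
  [2] u=1 | in ⊥ | out − | ==
  [3] u=2 | in − | out − | ==
  [4] u=3 | in ⊥ | out − | ==
  [5] u=4 | in + | out + | ==
  [6] u=5 | in + | out − | prev ⊥ | push {2}
  [7] u=6 | in − | out + | prev ⊥ | push {0}
  [8] u=7 | in + | out − | prev ⊥ | push {4,6}
  [9] u=2 | in − | out − | ==
  [10] u=0 | in ⊤ | out ⊤ | prev + | push {5,7}
  [11] u=4 | in ⊤ | out + | ==
  [12] u=6 | in − | out + | ==
  [13] u=5 | in ⊤ | out ⊤ | prev − | push {2,6}
  [14] u=7 | in ⊤ | out ⊤ | prev − | push {4}
  [15] u=2 | in ⊤ | out ⊤ | prev − | push {}
  [16] u=6 | in ⊤ | out ⊤ | prev + | push {0}
  [17] u=4 | in ⊤ | out + | ==
  [18] u=0 | in ⊤ | out ⊤ | ==

Converged values:
  [0] ⊤
  [1] −
  [2] ⊤
  [3] −
  [4] +
  [5] ⊤
  [6] ⊤
  [7] ⊤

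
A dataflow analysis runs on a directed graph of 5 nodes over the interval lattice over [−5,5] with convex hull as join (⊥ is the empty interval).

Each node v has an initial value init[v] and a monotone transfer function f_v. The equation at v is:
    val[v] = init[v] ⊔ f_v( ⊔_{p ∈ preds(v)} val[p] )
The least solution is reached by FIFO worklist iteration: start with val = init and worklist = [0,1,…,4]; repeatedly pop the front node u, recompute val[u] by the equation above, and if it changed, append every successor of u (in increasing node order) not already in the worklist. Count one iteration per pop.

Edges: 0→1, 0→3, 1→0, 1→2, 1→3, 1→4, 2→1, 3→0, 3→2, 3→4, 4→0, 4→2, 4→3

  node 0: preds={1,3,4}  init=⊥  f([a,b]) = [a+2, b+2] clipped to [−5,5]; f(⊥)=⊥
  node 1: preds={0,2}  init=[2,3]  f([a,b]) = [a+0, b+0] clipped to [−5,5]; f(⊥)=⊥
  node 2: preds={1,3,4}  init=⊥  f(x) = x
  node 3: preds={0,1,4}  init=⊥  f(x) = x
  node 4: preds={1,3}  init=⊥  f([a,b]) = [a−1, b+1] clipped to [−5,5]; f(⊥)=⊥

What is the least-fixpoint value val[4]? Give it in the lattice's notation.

[-5,5]

Iteration log — 47 steps:
  step 1. node 0  ⊔preds=[2,3]  new=[4,5]  old=⊥  +wl: 
  step 2. node 1  ⊔preds=[4,5]  new=[2,5]  old=[2,3]  +wl: 0
  step 3. node 2  ⊔preds=[2,5]  new=[2,5]  old=⊥  +wl: 1
  step 4. node 3  ⊔preds=[2,5]  new=[2,5]  old=⊥  +wl: 2
  step 5. node 4  ⊔preds=[2,5]  new=[1,5]  old=⊥  +wl: 3
  step 6. node 0  ⊔preds=[1,5]  new=[3,5]  old=[4,5]  +wl: 
  step 7. node 1  ⊔preds=[2,5]  new=[2,5]  stable
  step 8. node 2  ⊔preds=[1,5]  new=[1,5]  old=[2,5]  +wl: 1
  step 9. node 3  ⊔preds=[1,5]  new=[1,5]  old=[2,5]  +wl: 0,2,4
  step 10. node 1  ⊔preds=[1,5]  new=[1,5]  old=[2,5]  +wl: 3
  step 11. node 0  ⊔preds=[1,5]  new=[3,5]  stable
  step 12. node 2  ⊔preds=[1,5]  new=[1,5]  stable
  step 13. node 4  ⊔preds=[1,5]  new=[0,5]  old=[1,5]  +wl: 0,2
  step 14. node 3  ⊔preds=[0,5]  new=[0,5]  old=[1,5]  +wl: 4
  step 15. node 0  ⊔preds=[0,5]  new=[2,5]  old=[3,5]  +wl: 1,3
  step 16. node 2  ⊔preds=[0,5]  new=[0,5]  old=[1,5]  +wl: 
  step 17. node 4  ⊔preds=[0,5]  new=[-1,5]  old=[0,5]  +wl: 0,2
  step 18. node 1  ⊔preds=[0,5]  new=[0,5]  old=[1,5]  +wl: 4
  step 19. node 3  ⊔preds=[-1,5]  new=[-1,5]  old=[0,5]  +wl: 
  step 20. node 0  ⊔preds=[-1,5]  new=[1,5]  old=[2,5]  +wl: 1,3
  step 21. node 2  ⊔preds=[-1,5]  new=[-1,5]  old=[0,5]  +wl: 
  step 22. node 4  ⊔preds=[-1,5]  new=[-2,5]  old=[-1,5]  +wl: 0,2
  step 23. node 1  ⊔preds=[-1,5]  new=[-1,5]  old=[0,5]  +wl: 4
  step 24. node 3  ⊔preds=[-2,5]  new=[-2,5]  old=[-1,5]  +wl: 
  step 25. node 0  ⊔preds=[-2,5]  new=[0,5]  old=[1,5]  +wl: 1,3
  step 26. node 2  ⊔preds=[-2,5]  new=[-2,5]  old=[-1,5]  +wl: 
  step 27. node 4  ⊔preds=[-2,5]  new=[-3,5]  old=[-2,5]  +wl: 0,2
  step 28. node 1  ⊔preds=[-2,5]  new=[-2,5]  old=[-1,5]  +wl: 4
  step 29. node 3  ⊔preds=[-3,5]  new=[-3,5]  old=[-2,5]  +wl: 
  step 30. node 0  ⊔preds=[-3,5]  new=[-1,5]  old=[0,5]  +wl: 1,3
  step 31. node 2  ⊔preds=[-3,5]  new=[-3,5]  old=[-2,5]  +wl: 
  step 32. node 4  ⊔preds=[-3,5]  new=[-4,5]  old=[-3,5]  +wl: 0,2
  step 33. node 1  ⊔preds=[-3,5]  new=[-3,5]  old=[-2,5]  +wl: 4
  step 34. node 3  ⊔preds=[-4,5]  new=[-4,5]  old=[-3,5]  +wl: 
  step 35. node 0  ⊔preds=[-4,5]  new=[-2,5]  old=[-1,5]  +wl: 1,3
  step 36. node 2  ⊔preds=[-4,5]  new=[-4,5]  old=[-3,5]  +wl: 
  step 37. node 4  ⊔preds=[-4,5]  new=[-5,5]  old=[-4,5]  +wl: 0,2
  step 38. node 1  ⊔preds=[-4,5]  new=[-4,5]  old=[-3,5]  +wl: 4
  step 39. node 3  ⊔preds=[-5,5]  new=[-5,5]  old=[-4,5]  +wl: 
  step 40. node 0  ⊔preds=[-5,5]  new=[-3,5]  old=[-2,5]  +wl: 1,3
  step 41. node 2  ⊔preds=[-5,5]  new=[-5,5]  old=[-4,5]  +wl: 
  step 42. node 4  ⊔preds=[-5,5]  new=[-5,5]  stable
  step 43. node 1  ⊔preds=[-5,5]  new=[-5,5]  old=[-4,5]  +wl: 0,2,4
  step 44. node 3  ⊔preds=[-5,5]  new=[-5,5]  stable
  step 45. node 0  ⊔preds=[-5,5]  new=[-3,5]  stable
  step 46. node 2  ⊔preds=[-5,5]  new=[-5,5]  stable
  step 47. node 4  ⊔preds=[-5,5]  new=[-5,5]  stable

Least fixpoint reached:
  node 0: [-3,5]
  node 1: [-5,5]
  node 2: [-5,5]
  node 3: [-5,5]
  node 4: [-5,5]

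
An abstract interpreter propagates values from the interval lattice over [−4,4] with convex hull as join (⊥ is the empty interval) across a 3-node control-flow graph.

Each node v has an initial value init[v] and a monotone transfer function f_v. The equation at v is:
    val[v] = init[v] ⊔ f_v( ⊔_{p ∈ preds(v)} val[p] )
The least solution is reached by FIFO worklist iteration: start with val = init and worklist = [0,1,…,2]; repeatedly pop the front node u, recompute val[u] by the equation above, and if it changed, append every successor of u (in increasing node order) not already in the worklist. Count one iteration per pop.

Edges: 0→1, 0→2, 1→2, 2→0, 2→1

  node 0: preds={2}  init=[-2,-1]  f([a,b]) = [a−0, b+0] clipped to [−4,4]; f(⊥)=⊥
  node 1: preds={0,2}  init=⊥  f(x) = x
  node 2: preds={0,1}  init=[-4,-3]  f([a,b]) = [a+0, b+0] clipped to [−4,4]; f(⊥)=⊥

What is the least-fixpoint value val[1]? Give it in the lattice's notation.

[-4,-1]

Trace (5 dequeues):
  [1] u=0 | in [-4,-3] | out [-4,-1] | prev [-2,-1] | push {}
  [2] u=1 | in [-4,-1] | out [-4,-1] | prev ⊥ | push {}
  [3] u=2 | in [-4,-1] | out [-4,-1] | prev [-4,-3] | push {0,1}
  [4] u=0 | in [-4,-1] | out [-4,-1] | ==
  [5] u=1 | in [-4,-1] | out [-4,-1] | ==

Converged values:
  [0] [-4,-1]
  [1] [-4,-1]
  [2] [-4,-1]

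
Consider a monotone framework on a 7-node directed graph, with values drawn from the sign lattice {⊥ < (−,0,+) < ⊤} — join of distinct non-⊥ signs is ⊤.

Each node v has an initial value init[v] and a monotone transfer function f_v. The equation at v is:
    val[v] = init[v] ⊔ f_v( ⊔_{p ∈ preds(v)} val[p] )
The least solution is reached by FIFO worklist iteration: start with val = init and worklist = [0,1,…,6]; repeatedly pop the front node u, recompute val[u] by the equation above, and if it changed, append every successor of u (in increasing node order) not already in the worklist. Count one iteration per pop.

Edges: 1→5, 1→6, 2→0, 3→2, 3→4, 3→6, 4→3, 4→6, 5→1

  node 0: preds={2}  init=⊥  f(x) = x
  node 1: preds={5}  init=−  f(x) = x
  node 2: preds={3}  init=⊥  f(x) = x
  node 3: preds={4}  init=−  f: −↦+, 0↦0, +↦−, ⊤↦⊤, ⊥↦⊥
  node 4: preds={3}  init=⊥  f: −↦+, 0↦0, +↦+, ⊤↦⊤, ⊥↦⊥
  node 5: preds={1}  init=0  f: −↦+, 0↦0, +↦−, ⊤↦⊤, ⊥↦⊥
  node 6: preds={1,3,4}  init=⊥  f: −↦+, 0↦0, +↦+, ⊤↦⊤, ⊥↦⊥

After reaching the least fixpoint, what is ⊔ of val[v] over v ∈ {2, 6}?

Iteration log — 10 steps:
  step 1. node 0  ⊔preds=⊥  new=⊥  stable
  step 2. node 1  ⊔preds=0  new=⊤  old=−  +wl: 
  step 3. node 2  ⊔preds=−  new=−  old=⊥  +wl: 0
  step 4. node 3  ⊔preds=⊥  new=−  stable
  step 5. node 4  ⊔preds=−  new=+  old=⊥  +wl: 3
  step 6. node 5  ⊔preds=⊤  new=⊤  old=0  +wl: 1
  step 7. node 6  ⊔preds=⊤  new=⊤  old=⊥  +wl: 
  step 8. node 0  ⊔preds=−  new=−  old=⊥  +wl: 
  step 9. node 3  ⊔preds=+  new=−  stable
  step 10. node 1  ⊔preds=⊤  new=⊤  stable

Least fixpoint reached:
  node 0: −
  node 1: ⊤
  node 2: −
  node 3: −
  node 4: +
  node 5: ⊤
  node 6: ⊤

⊤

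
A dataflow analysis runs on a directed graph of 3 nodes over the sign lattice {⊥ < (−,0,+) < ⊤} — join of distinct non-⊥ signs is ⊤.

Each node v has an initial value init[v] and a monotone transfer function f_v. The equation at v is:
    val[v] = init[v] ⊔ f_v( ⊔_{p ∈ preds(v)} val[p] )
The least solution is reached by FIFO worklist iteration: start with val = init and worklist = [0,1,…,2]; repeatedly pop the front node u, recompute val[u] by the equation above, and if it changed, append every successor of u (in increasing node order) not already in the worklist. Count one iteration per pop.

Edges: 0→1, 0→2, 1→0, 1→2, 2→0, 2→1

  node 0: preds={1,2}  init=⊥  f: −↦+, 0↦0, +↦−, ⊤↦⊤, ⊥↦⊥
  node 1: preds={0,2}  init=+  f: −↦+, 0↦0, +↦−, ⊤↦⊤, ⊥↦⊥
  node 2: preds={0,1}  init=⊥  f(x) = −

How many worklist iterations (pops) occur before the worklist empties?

Worklist (7 pops):
  #1 pop 0: in=+ → − (was ⊥); enqueue []
  #2 pop 1: in=− → + (no change)
  #3 pop 2: in=⊤ → − (was ⊥); enqueue [0,1]
  #4 pop 0: in=⊤ → ⊤ (was −); enqueue [2]
  #5 pop 1: in=⊤ → ⊤ (was +); enqueue [0]
  #6 pop 2: in=⊤ → − (no change)
  #7 pop 0: in=⊤ → ⊤ (no change)

Fixpoint:
  val[0] = ⊤
  val[1] = ⊤
  val[2] = −

7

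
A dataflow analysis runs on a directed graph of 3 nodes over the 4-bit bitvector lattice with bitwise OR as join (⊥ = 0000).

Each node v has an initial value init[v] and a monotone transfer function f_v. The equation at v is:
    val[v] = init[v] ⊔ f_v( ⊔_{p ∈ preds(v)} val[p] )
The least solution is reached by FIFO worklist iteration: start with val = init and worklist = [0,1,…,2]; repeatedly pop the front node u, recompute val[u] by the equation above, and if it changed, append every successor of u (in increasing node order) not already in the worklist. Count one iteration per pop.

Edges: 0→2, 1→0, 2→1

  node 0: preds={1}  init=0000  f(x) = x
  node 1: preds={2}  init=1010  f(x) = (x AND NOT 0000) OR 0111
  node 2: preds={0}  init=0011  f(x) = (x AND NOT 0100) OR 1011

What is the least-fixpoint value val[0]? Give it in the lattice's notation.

Iteration log — 6 steps:
  step 1. node 0  ⊔preds=1010  new=1010  old=0000  +wl: 
  step 2. node 1  ⊔preds=0011  new=1111  old=1010  +wl: 0
  step 3. node 2  ⊔preds=1010  new=1011  old=0011  +wl: 1
  step 4. node 0  ⊔preds=1111  new=1111  old=1010  +wl: 2
  step 5. node 1  ⊔preds=1011  new=1111  stable
  step 6. node 2  ⊔preds=1111  new=1011  stable

Least fixpoint reached:
  node 0: 1111
  node 1: 1111
  node 2: 1011

1111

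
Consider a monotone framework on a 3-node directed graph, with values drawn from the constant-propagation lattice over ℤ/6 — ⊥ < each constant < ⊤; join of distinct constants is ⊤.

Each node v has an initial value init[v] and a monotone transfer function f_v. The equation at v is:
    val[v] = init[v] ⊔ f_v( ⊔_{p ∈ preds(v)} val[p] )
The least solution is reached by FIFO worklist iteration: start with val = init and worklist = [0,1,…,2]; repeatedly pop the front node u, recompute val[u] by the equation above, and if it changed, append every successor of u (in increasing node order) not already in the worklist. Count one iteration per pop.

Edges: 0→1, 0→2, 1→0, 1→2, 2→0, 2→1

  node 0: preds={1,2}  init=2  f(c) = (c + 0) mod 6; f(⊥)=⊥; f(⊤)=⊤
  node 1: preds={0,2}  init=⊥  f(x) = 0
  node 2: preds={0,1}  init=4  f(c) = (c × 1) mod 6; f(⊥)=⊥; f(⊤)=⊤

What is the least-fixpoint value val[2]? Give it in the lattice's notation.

⊤

Trace (5 dequeues):
  [1] u=0 | in 4 | out ⊤ | prev 2 | push {}
  [2] u=1 | in ⊤ | out 0 | prev ⊥ | push {0}
  [3] u=2 | in ⊤ | out ⊤ | prev 4 | push {1}
  [4] u=0 | in ⊤ | out ⊤ | ==
  [5] u=1 | in ⊤ | out 0 | ==

Converged values:
  [0] ⊤
  [1] 0
  [2] ⊤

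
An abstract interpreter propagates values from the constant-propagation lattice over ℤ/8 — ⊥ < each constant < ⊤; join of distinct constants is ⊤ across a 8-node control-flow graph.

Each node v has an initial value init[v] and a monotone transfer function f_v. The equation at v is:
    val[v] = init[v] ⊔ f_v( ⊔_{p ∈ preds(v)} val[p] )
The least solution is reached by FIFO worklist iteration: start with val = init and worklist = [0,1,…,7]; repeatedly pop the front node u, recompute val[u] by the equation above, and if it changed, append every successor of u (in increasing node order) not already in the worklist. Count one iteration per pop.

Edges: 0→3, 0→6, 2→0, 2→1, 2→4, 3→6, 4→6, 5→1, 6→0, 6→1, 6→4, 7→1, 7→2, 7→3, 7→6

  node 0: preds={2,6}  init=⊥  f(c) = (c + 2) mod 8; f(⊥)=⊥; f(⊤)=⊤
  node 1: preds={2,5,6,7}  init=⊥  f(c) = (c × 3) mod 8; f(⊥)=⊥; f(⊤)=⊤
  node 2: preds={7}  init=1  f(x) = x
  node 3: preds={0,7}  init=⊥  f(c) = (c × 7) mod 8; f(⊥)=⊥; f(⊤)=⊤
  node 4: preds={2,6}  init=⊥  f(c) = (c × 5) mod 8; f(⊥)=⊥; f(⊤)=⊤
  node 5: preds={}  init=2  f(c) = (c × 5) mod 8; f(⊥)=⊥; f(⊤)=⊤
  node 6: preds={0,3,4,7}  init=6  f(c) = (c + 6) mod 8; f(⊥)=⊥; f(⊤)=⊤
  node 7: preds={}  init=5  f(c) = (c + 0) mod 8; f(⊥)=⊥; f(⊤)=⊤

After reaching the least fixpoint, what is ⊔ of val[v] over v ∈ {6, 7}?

Iteration log — 11 steps:
  step 1. node 0  ⊔preds=⊤  new=⊤  old=⊥  +wl: 
  step 2. node 1  ⊔preds=⊤  new=⊤  old=⊥  +wl: 
  step 3. node 2  ⊔preds=5  new=⊤  old=1  +wl: 0,1
  step 4. node 3  ⊔preds=⊤  new=⊤  old=⊥  +wl: 
  step 5. node 4  ⊔preds=⊤  new=⊤  old=⊥  +wl: 
  step 6. node 5  ⊔preds=⊥  new=2  stable
  step 7. node 6  ⊔preds=⊤  new=⊤  old=6  +wl: 4
  step 8. node 7  ⊔preds=⊥  new=5  stable
  step 9. node 0  ⊔preds=⊤  new=⊤  stable
  step 10. node 1  ⊔preds=⊤  new=⊤  stable
  step 11. node 4  ⊔preds=⊤  new=⊤  stable

Least fixpoint reached:
  node 0: ⊤
  node 1: ⊤
  node 2: ⊤
  node 3: ⊤
  node 4: ⊤
  node 5: 2
  node 6: ⊤
  node 7: 5

⊤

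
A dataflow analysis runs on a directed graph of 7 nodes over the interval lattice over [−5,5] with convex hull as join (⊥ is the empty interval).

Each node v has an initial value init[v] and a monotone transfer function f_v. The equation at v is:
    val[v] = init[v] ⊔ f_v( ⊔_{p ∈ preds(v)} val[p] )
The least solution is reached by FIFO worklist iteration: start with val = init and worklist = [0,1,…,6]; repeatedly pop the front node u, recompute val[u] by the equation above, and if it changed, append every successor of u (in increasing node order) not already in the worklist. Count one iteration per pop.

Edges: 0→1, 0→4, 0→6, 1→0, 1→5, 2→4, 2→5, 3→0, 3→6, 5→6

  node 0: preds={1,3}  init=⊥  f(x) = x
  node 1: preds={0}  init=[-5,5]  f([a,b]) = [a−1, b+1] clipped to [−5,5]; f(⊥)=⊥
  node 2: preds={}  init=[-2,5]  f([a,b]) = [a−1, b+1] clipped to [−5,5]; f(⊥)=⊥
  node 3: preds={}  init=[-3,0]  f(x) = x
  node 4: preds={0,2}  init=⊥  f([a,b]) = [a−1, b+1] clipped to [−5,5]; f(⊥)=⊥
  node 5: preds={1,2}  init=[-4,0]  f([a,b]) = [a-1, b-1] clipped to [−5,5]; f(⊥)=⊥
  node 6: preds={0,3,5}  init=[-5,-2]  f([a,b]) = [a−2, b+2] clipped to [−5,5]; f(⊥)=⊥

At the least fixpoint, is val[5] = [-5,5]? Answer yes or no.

no

Trace (7 dequeues):
  [1] u=0 | in [-5,5] | out [-5,5] | prev ⊥ | push {}
  [2] u=1 | in [-5,5] | out [-5,5] | ==
  [3] u=2 | in ⊥ | out [-2,5] | ==
  [4] u=3 | in ⊥ | out [-3,0] | ==
  [5] u=4 | in [-5,5] | out [-5,5] | prev ⊥ | push {}
  [6] u=5 | in [-5,5] | out [-5,4] | prev [-4,0] | push {}
  [7] u=6 | in [-5,5] | out [-5,5] | prev [-5,-2] | push {}

Converged values:
  [0] [-5,5]
  [1] [-5,5]
  [2] [-2,5]
  [3] [-3,0]
  [4] [-5,5]
  [5] [-5,4]
  [6] [-5,5]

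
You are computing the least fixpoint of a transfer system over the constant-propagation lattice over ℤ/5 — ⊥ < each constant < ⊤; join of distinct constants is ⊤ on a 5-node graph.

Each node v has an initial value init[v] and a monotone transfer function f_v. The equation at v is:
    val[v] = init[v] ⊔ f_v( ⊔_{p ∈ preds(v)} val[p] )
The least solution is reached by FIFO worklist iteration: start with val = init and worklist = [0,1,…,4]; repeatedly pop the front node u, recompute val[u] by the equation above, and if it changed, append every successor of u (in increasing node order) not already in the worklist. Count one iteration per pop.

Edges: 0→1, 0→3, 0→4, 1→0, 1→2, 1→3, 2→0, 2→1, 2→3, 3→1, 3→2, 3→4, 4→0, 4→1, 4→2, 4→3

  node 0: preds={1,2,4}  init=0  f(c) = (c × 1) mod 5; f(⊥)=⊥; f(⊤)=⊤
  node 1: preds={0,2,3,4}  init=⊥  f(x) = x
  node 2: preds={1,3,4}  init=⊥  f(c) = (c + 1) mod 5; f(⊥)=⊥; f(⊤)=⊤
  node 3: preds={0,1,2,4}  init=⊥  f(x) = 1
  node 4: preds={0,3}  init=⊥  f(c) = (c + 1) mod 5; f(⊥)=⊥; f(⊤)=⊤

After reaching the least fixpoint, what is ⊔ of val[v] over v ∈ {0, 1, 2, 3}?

⊤

Trace (12 dequeues):
  [1] u=0 | in ⊥ | out 0 | ==
  [2] u=1 | in 0 | out 0 | prev ⊥ | push {0}
  [3] u=2 | in 0 | out 1 | prev ⊥ | push {1}
  [4] u=3 | in ⊤ | out 1 | prev ⊥ | push {2}
  [5] u=4 | in ⊤ | out ⊤ | prev ⊥ | push {3}
  [6] u=0 | in ⊤ | out ⊤ | prev 0 | push {4}
  [7] u=1 | in ⊤ | out ⊤ | prev 0 | push {0}
  [8] u=2 | in ⊤ | out ⊤ | prev 1 | push {1}
  [9] u=3 | in ⊤ | out 1 | ==
  [10] u=4 | in ⊤ | out ⊤ | ==
  [11] u=0 | in ⊤ | out ⊤ | ==
  [12] u=1 | in ⊤ | out ⊤ | ==

Converged values:
  [0] ⊤
  [1] ⊤
  [2] ⊤
  [3] 1
  [4] ⊤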